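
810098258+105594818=915693076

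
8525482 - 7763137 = 762345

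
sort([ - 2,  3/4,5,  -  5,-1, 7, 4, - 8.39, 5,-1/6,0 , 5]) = [  -  8.39, - 5,  -  2,  -  1, - 1/6, 0 , 3/4, 4, 5,  5,  5, 7]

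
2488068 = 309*8052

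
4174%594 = 16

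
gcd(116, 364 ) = 4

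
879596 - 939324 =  - 59728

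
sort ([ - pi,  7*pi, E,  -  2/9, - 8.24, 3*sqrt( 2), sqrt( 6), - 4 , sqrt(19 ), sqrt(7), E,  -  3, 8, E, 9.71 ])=[-8.24,  -  4 , - pi,-3, - 2/9, sqrt(6 ), sqrt(7), E,E,E, 3*sqrt (2), sqrt( 19), 8, 9.71, 7*pi]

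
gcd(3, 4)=1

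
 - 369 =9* ( - 41)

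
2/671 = 2/671 = 0.00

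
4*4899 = 19596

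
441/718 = 441/718 = 0.61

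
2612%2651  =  2612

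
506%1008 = 506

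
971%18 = 17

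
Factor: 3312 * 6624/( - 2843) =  - 21938688/2843 = - 2^9*3^4*23^2*2843^( - 1 ) 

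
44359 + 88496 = 132855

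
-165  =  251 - 416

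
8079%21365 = 8079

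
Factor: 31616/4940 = 2^5*5^ ( - 1) = 32/5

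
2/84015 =2/84015 = 0.00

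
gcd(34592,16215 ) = 1081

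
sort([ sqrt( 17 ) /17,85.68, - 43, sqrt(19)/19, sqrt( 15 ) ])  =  [-43,  sqrt(19)/19,  sqrt( 17 )/17,sqrt( 15),85.68]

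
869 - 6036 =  - 5167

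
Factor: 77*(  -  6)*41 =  - 18942 = - 2^1*3^1 *7^1*11^1*41^1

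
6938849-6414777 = 524072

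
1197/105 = 11 + 2/5=11.40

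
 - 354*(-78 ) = 27612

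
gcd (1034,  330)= 22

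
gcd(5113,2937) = 1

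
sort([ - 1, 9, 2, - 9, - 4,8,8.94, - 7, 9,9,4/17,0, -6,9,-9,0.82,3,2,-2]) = [ - 9,  -  9, - 7,- 6, - 4,-2,  -  1  ,  0,4/17, 0.82 , 2, 2,3,8,8.94, 9,9,9, 9]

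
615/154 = 615/154 = 3.99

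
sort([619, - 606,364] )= [ - 606, 364,619]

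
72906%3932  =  2130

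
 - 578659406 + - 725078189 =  - 1303737595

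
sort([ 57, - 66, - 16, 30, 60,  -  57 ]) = [-66, - 57, - 16, 30, 57,60 ]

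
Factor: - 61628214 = -2^1*3^1*59^1*174091^1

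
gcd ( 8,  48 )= 8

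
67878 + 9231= 77109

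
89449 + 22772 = 112221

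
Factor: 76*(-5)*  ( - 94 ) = 2^3*5^1*19^1 * 47^1 = 35720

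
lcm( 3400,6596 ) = 329800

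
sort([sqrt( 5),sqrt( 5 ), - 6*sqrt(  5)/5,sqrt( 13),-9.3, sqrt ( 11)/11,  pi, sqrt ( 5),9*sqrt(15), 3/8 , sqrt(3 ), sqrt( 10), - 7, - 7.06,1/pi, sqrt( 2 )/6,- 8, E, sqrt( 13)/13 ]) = [-9.3, - 8, - 7.06, - 7, - 6*sqrt(5 )/5, sqrt( 2)/6, sqrt(13 ) /13,sqrt(11 )/11, 1/pi,3/8, sqrt(3 ), sqrt(5),sqrt( 5),sqrt( 5), E, pi, sqrt( 10), sqrt( 13), 9*sqrt(15) ]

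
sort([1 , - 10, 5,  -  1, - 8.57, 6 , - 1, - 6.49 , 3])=[ - 10, - 8.57,-6.49, - 1, - 1,1, 3,  5,6 ]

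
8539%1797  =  1351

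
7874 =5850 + 2024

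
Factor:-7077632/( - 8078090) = 3538816/4039045=2^7*5^ (-1) *27647^1*807809^( - 1)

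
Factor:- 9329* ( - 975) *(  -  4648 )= - 42277162200=- 2^3 * 3^1*5^2 * 7^1 * 13^1* 19^1*83^1*491^1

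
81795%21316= 17847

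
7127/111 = 64 + 23/111 = 64.21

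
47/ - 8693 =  -47/8693 = - 0.01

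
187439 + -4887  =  182552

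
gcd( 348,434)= 2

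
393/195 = 2+1/65 = 2.02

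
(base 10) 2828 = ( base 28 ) 3h0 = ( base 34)2F6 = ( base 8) 5414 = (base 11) 2141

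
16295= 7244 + 9051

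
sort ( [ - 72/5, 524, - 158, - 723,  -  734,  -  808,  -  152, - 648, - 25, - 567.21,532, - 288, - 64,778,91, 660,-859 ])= [ - 859,-808, -734, - 723,-648, - 567.21, - 288, - 158, - 152,-64, - 25,-72/5, 91, 524, 532,660,  778]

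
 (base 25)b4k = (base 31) 78K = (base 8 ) 15523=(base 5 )210440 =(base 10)6995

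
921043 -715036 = 206007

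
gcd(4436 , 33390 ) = 2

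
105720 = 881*120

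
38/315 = 38/315 = 0.12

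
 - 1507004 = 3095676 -4602680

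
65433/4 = 16358  +  1/4=16358.25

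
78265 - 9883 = 68382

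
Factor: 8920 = 2^3*5^1*223^1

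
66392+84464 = 150856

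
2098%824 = 450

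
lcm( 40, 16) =80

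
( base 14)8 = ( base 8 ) 10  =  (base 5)13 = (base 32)8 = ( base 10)8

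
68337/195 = 22779/65 = 350.45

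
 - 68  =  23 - 91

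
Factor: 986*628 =619208 =2^3*17^1*29^1*157^1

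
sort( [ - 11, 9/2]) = [ - 11,9/2]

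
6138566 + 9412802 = 15551368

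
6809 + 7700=14509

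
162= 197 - 35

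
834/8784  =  139/1464 = 0.09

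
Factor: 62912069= 11^1*5719279^1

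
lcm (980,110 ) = 10780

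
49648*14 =695072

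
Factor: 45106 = 2^1*19^1*1187^1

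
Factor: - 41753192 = -2^3 * 13^1*401473^1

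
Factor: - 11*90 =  - 990 = - 2^1*3^2*5^1*11^1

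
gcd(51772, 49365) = 1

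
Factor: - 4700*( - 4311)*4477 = 2^2*3^2*5^2*11^2*37^1*47^1*479^1 = 90711630900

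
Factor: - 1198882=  - 2^1 * 331^1*1811^1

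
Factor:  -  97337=  -  19^1 *47^1*109^1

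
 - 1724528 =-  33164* 52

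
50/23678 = 25/11839 = 0.00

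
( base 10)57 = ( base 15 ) 3C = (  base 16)39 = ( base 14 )41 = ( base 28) 21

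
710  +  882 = 1592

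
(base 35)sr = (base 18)31H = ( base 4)33233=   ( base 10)1007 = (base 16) 3ef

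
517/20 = 517/20 = 25.85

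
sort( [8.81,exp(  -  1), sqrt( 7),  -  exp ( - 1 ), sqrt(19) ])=[ - exp( - 1 ), exp(-1),sqrt( 7 ), sqrt (19),8.81]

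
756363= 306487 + 449876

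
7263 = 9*807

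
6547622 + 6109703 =12657325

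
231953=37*6269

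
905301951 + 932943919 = 1838245870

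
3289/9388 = 3289/9388 = 0.35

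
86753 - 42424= 44329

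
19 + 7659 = 7678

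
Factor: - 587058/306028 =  - 293529/153014=- 2^ ( - 1)*3^1*76507^( - 1 )*97843^1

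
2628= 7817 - 5189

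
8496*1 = 8496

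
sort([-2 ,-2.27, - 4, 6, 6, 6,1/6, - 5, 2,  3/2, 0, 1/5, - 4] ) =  [-5, - 4, - 4, -2.27,-2,0,1/6 , 1/5 , 3/2,  2, 6,6, 6]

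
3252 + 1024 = 4276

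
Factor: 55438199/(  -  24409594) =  - 2^( - 1 )*11^( - 1 )*31^1*73^( - 1)*271^1*6599^1*15199^( - 1 ) 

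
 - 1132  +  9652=8520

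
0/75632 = 0= 0.00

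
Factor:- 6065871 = -3^1 * 7^1 * 288851^1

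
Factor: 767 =13^1*59^1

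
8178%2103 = 1869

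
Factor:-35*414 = - 14490 = -2^1*3^2*5^1*7^1*23^1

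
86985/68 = 86985/68 = 1279.19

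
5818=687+5131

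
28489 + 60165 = 88654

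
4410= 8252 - 3842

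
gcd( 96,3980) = 4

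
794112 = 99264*8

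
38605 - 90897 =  - 52292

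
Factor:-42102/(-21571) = 2^1*3^2*11^( -1)*37^( -1)*53^(-1 ) * 2339^1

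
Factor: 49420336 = 2^4*7^1*97^1*4549^1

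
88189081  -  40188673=48000408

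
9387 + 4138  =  13525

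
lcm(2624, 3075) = 196800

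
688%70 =58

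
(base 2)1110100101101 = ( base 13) 3527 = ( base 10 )7469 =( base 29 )8pg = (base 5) 214334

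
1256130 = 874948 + 381182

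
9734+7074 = 16808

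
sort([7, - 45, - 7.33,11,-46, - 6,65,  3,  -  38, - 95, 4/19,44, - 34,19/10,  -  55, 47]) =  [ - 95, - 55 ,  -  46,  -  45, - 38,  -  34, - 7.33,  -  6,4/19, 19/10,3,7,11,44,47, 65]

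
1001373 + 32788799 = 33790172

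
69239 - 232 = 69007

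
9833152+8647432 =18480584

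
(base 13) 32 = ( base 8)51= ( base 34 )17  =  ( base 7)56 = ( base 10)41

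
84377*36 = 3037572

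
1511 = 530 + 981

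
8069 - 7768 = 301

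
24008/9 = 2667 + 5/9 = 2667.56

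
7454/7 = 7454/7 = 1064.86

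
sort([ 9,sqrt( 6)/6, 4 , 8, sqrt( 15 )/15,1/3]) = [ sqrt ( 15 )/15,1/3,sqrt( 6 ) /6, 4, 8, 9] 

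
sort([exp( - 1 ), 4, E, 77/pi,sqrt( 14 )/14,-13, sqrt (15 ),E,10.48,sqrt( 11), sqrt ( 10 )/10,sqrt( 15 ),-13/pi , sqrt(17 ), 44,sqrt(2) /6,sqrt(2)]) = [ - 13 , - 13/pi , sqrt(2 )/6, sqrt( 14 )/14, sqrt(10)/10, exp (-1 ),sqrt (2), E, E, sqrt(11), sqrt( 15), sqrt(15 ),  4, sqrt(17),10.48,77/pi,44] 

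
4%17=4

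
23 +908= 931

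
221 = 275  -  54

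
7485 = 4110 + 3375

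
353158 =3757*94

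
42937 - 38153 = 4784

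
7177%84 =37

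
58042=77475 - 19433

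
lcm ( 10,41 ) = 410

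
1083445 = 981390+102055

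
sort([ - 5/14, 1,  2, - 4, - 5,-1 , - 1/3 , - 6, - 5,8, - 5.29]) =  [-6, - 5.29, - 5, - 5 , - 4, - 1, - 5/14,-1/3, 1,2,8 ] 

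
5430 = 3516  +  1914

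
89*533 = 47437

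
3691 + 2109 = 5800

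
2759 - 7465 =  -4706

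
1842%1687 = 155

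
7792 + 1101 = 8893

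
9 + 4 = 13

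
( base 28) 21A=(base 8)3106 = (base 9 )2174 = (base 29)1QB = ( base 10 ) 1606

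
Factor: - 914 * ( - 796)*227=2^3*199^1*227^1*457^1 = 165152488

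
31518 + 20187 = 51705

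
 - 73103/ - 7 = 73103/7 = 10443.29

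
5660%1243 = 688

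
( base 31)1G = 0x2F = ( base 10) 47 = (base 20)27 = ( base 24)1N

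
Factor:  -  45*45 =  - 2025= - 3^4*5^2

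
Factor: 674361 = 3^2*74929^1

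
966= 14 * 69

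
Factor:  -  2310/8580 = - 2^(  -  1 )*7^1*13^(  -  1 ) = - 7/26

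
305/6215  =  61/1243=0.05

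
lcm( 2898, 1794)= 37674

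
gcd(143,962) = 13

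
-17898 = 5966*( - 3 ) 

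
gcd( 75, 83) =1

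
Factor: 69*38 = 2622=2^1*3^1*19^1*23^1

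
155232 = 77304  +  77928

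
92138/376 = 46069/188=245.05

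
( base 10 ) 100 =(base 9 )121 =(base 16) 64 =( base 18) 5a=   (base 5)400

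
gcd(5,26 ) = 1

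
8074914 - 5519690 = 2555224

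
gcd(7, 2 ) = 1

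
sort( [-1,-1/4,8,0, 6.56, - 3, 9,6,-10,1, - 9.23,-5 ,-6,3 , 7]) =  [ - 10, - 9.23, - 6,-5, - 3,-1 ,-1/4,0, 1, 3,  6,6.56,7,8 , 9]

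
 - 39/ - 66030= 13/22010 = 0.00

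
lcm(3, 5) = 15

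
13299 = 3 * 4433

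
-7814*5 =-39070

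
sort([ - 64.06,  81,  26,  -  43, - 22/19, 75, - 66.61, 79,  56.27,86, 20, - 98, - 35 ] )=[-98,- 66.61, - 64.06 , - 43,- 35, - 22/19, 20,26, 56.27, 75, 79, 81, 86]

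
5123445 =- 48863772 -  - 53987217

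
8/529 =8/529 = 0.02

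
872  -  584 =288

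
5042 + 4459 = 9501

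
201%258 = 201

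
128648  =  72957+55691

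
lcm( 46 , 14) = 322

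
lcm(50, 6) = 150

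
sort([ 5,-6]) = [-6, 5]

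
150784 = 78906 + 71878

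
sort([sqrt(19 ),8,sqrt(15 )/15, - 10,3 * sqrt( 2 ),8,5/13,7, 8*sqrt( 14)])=[ -10,sqrt(15)/15 , 5/13, 3*sqrt(2 ),sqrt( 19),  7,8,  8,8*sqrt( 14)]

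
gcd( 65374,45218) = 2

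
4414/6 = 735 + 2/3 = 735.67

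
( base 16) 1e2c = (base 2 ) 1111000101100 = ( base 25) C8O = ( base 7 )31343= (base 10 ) 7724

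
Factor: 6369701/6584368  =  2^( - 4 )*7^( -1 )*13^1*58789^( - 1 )*489977^1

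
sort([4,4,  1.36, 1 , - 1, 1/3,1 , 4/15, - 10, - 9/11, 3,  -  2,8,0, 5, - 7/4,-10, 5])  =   [-10,  -  10, - 2, - 7/4,-1, - 9/11, 0, 4/15,1/3, 1 , 1, 1.36, 3, 4,4,  5,5, 8]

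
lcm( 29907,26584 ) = 239256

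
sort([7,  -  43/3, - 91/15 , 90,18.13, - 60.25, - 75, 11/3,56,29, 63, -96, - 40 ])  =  [ - 96, - 75, - 60.25, - 40, - 43/3, - 91/15,11/3,7,18.13, 29 , 56,63, 90]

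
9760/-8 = -1220/1 = - 1220.00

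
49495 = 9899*5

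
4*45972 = 183888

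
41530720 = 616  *67420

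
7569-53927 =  - 46358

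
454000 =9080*50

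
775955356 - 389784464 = 386170892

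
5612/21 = 267 + 5/21 = 267.24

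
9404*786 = 7391544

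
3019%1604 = 1415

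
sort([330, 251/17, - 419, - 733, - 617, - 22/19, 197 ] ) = [ -733, - 617, - 419, - 22/19,  251/17, 197,330 ]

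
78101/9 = 8677 + 8/9 =8677.89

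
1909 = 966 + 943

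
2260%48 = 4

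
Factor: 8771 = 7^2*179^1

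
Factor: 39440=2^4* 5^1*17^1 * 29^1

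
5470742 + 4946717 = 10417459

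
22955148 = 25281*908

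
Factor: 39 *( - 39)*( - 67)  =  101907 = 3^2*13^2*67^1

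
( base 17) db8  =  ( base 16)F70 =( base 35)37w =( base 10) 3952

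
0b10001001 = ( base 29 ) 4l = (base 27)52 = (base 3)12002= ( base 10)137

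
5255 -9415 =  - 4160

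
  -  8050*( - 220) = 1771000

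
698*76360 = 53299280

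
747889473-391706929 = 356182544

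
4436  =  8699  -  4263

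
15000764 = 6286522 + 8714242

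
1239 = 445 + 794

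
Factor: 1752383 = 29^1*60427^1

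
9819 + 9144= 18963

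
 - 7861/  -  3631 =2 + 599/3631  =  2.16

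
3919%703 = 404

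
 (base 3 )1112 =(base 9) 45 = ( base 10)41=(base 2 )101001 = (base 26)1F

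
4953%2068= 817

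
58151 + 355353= 413504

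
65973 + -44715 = 21258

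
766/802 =383/401 = 0.96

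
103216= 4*25804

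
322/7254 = 161/3627 = 0.04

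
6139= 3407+2732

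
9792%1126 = 784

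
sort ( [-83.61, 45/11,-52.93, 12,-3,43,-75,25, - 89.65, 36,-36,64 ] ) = [ - 89.65, - 83.61, - 75,-52.93,-36,-3 , 45/11, 12,  25,36,  43,64 ] 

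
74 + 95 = 169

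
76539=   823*93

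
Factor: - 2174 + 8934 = 2^3*5^1*13^2 = 6760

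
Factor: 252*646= 162792= 2^3*3^2 * 7^1*17^1*19^1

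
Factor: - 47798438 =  - 2^1*29^1 * 271^1*3041^1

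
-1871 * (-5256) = 9833976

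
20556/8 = 5139/2 = 2569.50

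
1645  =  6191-4546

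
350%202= 148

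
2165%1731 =434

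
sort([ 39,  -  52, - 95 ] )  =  [ - 95, - 52, 39 ] 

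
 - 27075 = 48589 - 75664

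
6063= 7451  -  1388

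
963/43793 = 963/43793 = 0.02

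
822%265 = 27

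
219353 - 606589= -387236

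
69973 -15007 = 54966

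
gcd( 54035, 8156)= 1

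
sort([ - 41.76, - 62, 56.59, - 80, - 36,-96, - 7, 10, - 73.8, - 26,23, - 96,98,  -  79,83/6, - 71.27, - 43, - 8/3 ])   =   [ - 96,-96, - 80,- 79 , - 73.8 , - 71.27, - 62, - 43, - 41.76, - 36, - 26, - 7, - 8/3, 10, 83/6, 23 , 56.59, 98 ]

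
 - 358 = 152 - 510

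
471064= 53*8888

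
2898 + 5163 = 8061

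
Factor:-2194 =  - 2^1*1097^1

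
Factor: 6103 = 17^1*359^1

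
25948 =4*6487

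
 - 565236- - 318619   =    -  246617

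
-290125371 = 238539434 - 528664805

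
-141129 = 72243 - 213372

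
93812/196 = 23453/49=478.63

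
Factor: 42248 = 2^3*5281^1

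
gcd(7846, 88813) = 1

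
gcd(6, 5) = 1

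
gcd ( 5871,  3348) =3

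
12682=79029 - 66347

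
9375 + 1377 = 10752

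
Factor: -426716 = - 2^2 * 107^1 *997^1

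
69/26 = 69/26  =  2.65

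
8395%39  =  10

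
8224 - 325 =7899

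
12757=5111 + 7646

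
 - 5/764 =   -  5/764 = - 0.01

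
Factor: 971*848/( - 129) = -2^4*3^(-1)*43^(  -  1 )*53^1 * 971^1= - 823408/129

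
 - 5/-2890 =1/578 = 0.00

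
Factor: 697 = 17^1 * 41^1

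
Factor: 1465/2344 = 5/8 = 2^ ( - 3)*5^1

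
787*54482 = 42877334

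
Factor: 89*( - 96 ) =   -  2^5*3^1*89^1 = - 8544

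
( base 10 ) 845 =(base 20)225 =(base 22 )1G9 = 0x34d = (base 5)11340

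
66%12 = 6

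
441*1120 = 493920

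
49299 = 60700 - 11401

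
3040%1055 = 930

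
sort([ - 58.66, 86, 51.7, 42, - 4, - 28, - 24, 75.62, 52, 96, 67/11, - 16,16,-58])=[ - 58.66,  -  58, - 28, - 24, - 16,-4 , 67/11, 16,42,  51.7,  52, 75.62, 86, 96 ]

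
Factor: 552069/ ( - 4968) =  - 2^( - 3)*7^1*127^1 = - 889/8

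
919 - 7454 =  - 6535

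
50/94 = 25/47 = 0.53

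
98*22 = 2156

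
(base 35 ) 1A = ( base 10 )45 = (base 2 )101101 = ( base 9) 50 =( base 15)30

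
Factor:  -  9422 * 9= - 84798 = - 2^1*3^2*7^1*673^1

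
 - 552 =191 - 743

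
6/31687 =6/31687 = 0.00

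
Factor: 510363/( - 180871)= - 3^2*7^1*8101^1*180871^( - 1)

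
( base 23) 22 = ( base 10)48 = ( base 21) 26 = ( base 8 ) 60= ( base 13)39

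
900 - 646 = 254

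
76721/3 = 25573  +  2/3 = 25573.67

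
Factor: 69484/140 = 17371/35 = 5^( - 1 )*7^( - 1)*29^1 * 599^1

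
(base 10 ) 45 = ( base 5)140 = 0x2d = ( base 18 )29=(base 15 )30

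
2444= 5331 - 2887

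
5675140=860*6599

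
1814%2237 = 1814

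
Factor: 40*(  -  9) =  - 360 = - 2^3 * 3^2 * 5^1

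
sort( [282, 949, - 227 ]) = [ - 227 , 282, 949] 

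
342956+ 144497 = 487453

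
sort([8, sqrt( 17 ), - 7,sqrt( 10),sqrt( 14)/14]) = [ - 7,sqrt( 14)/14, sqrt (10),sqrt( 17 ),8]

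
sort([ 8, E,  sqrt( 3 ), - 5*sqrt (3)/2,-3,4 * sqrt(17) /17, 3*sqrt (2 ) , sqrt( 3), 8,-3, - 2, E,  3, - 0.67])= [ - 5 * sqrt( 3 ) /2, - 3, - 3, - 2, - 0.67, 4 * sqrt(17 ) /17, sqrt (3 ), sqrt( 3 ), E,E , 3, 3*sqrt( 2) , 8, 8]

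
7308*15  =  109620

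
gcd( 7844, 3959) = 37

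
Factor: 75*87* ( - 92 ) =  - 2^2*  3^2*5^2 * 23^1 * 29^1  =  -600300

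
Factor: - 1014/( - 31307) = 2^1*3^1*13^2*31307^( - 1) 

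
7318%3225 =868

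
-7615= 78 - 7693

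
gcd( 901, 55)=1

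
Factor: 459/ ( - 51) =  - 9 =- 3^2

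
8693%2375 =1568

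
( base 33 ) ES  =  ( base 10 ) 490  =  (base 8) 752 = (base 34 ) ee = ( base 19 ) 16F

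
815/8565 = 163/1713 = 0.10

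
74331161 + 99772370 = 174103531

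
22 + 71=93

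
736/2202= 368/1101 = 0.33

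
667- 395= 272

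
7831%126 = 19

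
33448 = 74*452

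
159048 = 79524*2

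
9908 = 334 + 9574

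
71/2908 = 71/2908 =0.02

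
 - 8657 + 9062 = 405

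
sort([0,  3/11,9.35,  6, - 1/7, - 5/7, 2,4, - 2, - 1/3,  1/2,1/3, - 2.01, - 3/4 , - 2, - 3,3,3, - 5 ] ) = [ - 5, - 3, - 2.01, - 2, - 2, - 3/4,- 5/7, - 1/3, - 1/7,0,3/11,1/3, 1/2,2 , 3,  3,4,  6,9.35]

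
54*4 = 216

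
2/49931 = 2/49931 = 0.00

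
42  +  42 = 84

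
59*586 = 34574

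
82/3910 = 41/1955  =  0.02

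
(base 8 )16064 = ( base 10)7220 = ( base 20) I10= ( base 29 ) 8GS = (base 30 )80k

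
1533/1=1533 = 1533.00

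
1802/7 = 257 + 3/7 = 257.43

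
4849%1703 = 1443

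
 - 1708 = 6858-8566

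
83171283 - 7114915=76056368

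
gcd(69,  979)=1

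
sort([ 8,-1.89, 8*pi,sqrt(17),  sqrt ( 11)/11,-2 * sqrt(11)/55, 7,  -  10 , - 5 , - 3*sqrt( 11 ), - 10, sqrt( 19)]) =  [ - 10,  -  10, - 3*sqrt( 11), - 5, - 1.89,-2*sqrt(11)/55,sqrt( 11)/11, sqrt(17), sqrt( 19 ), 7, 8, 8*pi] 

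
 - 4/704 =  - 1/176 = - 0.01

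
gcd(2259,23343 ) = 753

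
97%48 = 1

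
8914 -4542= 4372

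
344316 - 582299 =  - 237983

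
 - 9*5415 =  - 48735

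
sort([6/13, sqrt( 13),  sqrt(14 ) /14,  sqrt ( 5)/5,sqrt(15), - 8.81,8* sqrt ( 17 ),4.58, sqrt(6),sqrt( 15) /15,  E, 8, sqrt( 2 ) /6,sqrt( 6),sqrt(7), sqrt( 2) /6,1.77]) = [ - 8.81, sqrt( 2 )/6,sqrt ( 2 )/6, sqrt ( 15) /15 , sqrt( 14 )/14, sqrt ( 5) /5, 6/13,1.77,  sqrt( 6), sqrt(  6 ),sqrt( 7),E, sqrt(13),sqrt( 15),4.58,  8 , 8* sqrt ( 17 )]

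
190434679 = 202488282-12053603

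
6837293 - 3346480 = 3490813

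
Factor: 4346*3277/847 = 2^1*7^(-1)*11^(-2)*29^1*41^1*53^1*113^1 = 14241842/847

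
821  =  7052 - 6231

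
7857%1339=1162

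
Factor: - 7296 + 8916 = 2^2*3^4  *5^1 = 1620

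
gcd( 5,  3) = 1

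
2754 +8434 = 11188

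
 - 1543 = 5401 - 6944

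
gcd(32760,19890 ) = 1170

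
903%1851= 903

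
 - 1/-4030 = 1/4030 = 0.00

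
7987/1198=7987/1198 = 6.67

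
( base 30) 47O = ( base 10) 3834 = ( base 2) 111011111010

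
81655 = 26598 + 55057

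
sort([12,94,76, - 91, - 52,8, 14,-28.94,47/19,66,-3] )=[ - 91,-52,- 28.94, - 3,47/19,8, 12,14,66, 76,94 ] 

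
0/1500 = 0 = 0.00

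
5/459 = 5/459 =0.01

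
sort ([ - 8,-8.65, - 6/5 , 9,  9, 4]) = [ - 8.65, - 8, - 6/5,4 , 9,  9 ]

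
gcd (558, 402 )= 6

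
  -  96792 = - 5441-91351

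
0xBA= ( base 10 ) 186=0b10111010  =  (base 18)a6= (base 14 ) D4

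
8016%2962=2092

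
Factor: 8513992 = 2^3*347^1 * 3067^1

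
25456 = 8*3182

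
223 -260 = -37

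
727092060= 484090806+243001254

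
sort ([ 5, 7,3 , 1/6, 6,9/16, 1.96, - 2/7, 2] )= [ - 2/7, 1/6, 9/16, 1.96, 2 , 3, 5,6, 7]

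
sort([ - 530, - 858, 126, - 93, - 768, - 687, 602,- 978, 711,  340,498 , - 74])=[ - 978, - 858, - 768, - 687, - 530, - 93 , - 74, 126, 340,  498, 602, 711]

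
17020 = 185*92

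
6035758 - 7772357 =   -  1736599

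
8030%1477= 645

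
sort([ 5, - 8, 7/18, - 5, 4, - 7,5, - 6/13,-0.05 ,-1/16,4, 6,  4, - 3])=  [ - 8,-7,-5, - 3 ,-6/13, - 1/16, - 0.05, 7/18 , 4,  4,4, 5,5,6 ] 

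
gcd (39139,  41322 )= 1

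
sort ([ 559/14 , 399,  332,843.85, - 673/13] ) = [ - 673/13, 559/14, 332,399, 843.85]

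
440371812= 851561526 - 411189714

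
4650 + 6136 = 10786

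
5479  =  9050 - 3571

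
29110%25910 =3200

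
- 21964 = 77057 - 99021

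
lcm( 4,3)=12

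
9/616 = 9/616 = 0.01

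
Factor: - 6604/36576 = -2^( -3) * 3^( - 2)*13^1 = -  13/72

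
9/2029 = 9/2029  =  0.00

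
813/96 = 271/32 = 8.47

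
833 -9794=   -  8961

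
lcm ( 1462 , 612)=26316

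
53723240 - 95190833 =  -41467593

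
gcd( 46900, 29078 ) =938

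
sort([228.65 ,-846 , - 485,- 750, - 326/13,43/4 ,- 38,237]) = [- 846, -750,  -  485,  -  38,  -  326/13,  43/4, 228.65, 237]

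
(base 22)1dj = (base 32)ol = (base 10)789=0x315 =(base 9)1066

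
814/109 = 7 + 51/109 = 7.47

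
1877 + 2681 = 4558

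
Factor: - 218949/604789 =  - 3^1*19^( - 1)*59^1*139^( - 1 )*229^( - 1 )*1237^1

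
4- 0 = 4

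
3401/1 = 3401 = 3401.00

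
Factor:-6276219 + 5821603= - 454616 = -2^3 * 56827^1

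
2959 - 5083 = - 2124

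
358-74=284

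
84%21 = 0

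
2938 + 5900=8838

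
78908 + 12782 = 91690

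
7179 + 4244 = 11423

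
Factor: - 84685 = -5^1*16937^1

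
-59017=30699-89716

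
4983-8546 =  -3563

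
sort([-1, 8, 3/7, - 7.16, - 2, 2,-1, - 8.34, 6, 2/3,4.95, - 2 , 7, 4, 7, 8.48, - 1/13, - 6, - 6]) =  [ - 8.34, - 7.16, - 6, - 6,-2, -2, - 1 , - 1,  -  1/13, 3/7, 2/3,2,4 , 4.95,6, 7,7, 8, 8.48]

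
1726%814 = 98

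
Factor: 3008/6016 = 2^( -1 ) = 1/2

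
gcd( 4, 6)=2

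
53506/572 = 93+ 155/286 = 93.54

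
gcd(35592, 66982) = 2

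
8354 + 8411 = 16765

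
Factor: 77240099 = 3301^1*23399^1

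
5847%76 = 71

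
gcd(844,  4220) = 844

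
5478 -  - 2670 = 8148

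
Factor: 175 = 5^2*7^1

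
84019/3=84019/3 = 28006.33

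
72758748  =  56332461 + 16426287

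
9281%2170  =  601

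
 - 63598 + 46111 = - 17487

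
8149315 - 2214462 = 5934853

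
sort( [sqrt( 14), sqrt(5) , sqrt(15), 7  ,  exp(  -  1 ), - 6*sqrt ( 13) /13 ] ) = [-6*sqrt (13) /13,exp(  -  1),sqrt(5 ),sqrt( 14), sqrt(15), 7] 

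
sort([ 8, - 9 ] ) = [ - 9, 8]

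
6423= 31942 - 25519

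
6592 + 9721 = 16313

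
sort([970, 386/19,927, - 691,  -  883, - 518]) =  [ - 883 , - 691,-518, 386/19,927,970]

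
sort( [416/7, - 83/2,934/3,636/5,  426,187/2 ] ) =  [ - 83/2,416/7,187/2,636/5 , 934/3,426]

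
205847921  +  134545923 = 340393844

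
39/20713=39/20713 = 0.00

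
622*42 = 26124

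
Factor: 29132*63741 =2^2  *3^1*7283^1*21247^1 = 1856902812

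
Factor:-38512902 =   -  2^1*3^1*23^1* 73^1*3823^1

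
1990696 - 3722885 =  - 1732189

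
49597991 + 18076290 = 67674281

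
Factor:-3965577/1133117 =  - 3^1 * 7^1*11^1 * 29^(-1)*41^( - 1 )*953^ ( - 1 ) * 17167^1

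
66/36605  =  66/36605 = 0.00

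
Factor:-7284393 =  - 3^2  *  809377^1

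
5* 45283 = 226415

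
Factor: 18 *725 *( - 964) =  -  12580200   =  - 2^3 * 3^2*5^2 * 29^1*241^1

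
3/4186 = 3/4186= 0.00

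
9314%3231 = 2852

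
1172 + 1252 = 2424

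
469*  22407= 10508883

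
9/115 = 9/115 = 0.08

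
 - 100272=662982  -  763254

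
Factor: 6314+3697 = 3^1*47^1*71^1= 10011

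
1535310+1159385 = 2694695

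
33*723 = 23859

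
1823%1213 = 610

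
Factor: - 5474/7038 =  - 3^ ( - 2)*7^1 =- 7/9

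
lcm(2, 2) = 2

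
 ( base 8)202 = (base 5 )1010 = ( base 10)130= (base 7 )244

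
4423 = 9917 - 5494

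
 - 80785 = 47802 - 128587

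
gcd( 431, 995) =1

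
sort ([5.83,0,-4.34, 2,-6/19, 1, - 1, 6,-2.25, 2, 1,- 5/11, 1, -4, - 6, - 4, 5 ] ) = [  -  6, - 4.34,-4,-4, - 2.25,  -  1, - 5/11, - 6/19, 0, 1, 1,1, 2, 2, 5,5.83, 6 ]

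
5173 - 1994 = 3179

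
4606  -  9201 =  - 4595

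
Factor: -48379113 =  - 3^5 * 263^1* 757^1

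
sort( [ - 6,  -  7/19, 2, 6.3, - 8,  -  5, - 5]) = [ - 8, - 6,-5, - 5, - 7/19, 2,6.3 ]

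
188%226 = 188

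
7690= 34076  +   - 26386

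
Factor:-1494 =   -  2^1*3^2 * 83^1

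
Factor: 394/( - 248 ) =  - 197/124= - 2^( - 2)*31^( - 1 )*197^1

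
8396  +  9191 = 17587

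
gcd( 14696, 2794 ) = 22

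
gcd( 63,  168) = 21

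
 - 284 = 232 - 516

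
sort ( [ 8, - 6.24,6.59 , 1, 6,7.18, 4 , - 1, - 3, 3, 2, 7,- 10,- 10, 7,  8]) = [-10,-10,  -  6.24,-3,-1, 1,2, 3, 4, 6 , 6.59, 7 , 7 , 7.18, 8,8]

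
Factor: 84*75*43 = 270900=2^2*3^2*5^2 * 7^1*43^1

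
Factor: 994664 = 2^3*11^1*89^1*127^1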